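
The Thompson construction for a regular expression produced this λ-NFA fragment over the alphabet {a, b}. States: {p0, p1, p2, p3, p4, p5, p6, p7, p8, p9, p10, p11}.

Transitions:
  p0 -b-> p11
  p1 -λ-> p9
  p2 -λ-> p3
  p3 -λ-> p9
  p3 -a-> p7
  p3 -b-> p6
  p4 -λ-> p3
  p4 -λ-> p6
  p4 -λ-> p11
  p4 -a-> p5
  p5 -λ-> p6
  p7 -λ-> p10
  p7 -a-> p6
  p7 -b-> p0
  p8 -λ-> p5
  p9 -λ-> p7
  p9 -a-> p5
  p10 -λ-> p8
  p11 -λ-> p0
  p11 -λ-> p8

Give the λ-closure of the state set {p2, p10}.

Start with {p2, p10}.
From p2 via λ: add p3.
From p10 via λ: add p8.
From p3 via λ: add p9.
From p8 via λ: add p5.
From p5 via λ: add p6.
From p9 via λ: add p7.
No new states can be added; the closed set is {p2, p3, p5, p6, p7, p8, p9, p10}.

{p2, p3, p5, p6, p7, p8, p9, p10}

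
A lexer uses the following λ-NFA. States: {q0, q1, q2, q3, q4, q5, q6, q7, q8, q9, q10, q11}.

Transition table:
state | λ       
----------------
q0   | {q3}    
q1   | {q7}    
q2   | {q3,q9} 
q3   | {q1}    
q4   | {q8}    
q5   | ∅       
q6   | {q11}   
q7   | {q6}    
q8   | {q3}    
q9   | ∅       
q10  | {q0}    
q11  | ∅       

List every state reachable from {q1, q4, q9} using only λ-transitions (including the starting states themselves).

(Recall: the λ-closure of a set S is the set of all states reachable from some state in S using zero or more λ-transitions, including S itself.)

{q1, q3, q4, q6, q7, q8, q9, q11}

Start with {q1, q4, q9}.
From q1 via λ: add q7.
From q4 via λ: add q8.
From q7 via λ: add q6.
From q8 via λ: add q3.
From q6 via λ: add q11.
No new states can be added; the closed set is {q1, q3, q4, q6, q7, q8, q9, q11}.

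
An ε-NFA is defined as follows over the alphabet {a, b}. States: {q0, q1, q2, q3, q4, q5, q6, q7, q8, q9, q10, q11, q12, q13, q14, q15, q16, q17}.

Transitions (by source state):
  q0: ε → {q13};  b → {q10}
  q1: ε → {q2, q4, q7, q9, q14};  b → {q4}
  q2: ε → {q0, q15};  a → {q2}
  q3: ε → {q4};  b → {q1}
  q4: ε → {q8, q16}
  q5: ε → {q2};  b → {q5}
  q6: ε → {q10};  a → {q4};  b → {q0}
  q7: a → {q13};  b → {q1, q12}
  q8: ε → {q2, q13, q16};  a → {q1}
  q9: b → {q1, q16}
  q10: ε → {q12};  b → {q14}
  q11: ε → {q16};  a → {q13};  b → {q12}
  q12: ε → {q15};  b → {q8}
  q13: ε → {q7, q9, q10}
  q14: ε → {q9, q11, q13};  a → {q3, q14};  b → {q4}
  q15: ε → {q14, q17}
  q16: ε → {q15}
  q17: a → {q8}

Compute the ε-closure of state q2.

{q0, q2, q7, q9, q10, q11, q12, q13, q14, q15, q16, q17}

Start with {q2}.
From q2 via ε: add q0, q15.
From q0 via ε: add q13.
From q15 via ε: add q14, q17.
From q13 via ε: add q7, q9, q10.
From q14 via ε: add q11.
From q10 via ε: add q12.
From q11 via ε: add q16.
No new states can be added; the closed set is {q0, q2, q7, q9, q10, q11, q12, q13, q14, q15, q16, q17}.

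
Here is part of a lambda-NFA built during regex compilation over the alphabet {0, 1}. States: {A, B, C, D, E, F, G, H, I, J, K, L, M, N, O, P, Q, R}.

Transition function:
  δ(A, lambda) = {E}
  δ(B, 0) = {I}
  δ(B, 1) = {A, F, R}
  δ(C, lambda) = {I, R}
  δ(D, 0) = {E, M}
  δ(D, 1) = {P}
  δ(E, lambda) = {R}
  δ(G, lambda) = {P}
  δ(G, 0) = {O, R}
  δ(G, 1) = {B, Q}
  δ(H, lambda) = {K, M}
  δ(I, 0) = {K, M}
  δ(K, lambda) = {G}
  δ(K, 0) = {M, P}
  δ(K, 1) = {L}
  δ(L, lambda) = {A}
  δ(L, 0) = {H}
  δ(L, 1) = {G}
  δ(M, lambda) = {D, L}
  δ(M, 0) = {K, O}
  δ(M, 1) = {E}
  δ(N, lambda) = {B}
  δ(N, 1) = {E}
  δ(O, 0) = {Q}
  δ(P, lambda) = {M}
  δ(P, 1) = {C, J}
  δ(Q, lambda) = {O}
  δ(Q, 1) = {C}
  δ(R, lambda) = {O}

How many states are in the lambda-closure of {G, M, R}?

9

Start with {G, M, R}.
From G via lambda: add P.
From M via lambda: add D, L.
From R via lambda: add O.
From L via lambda: add A.
From A via lambda: add E.
lambda-closure = {A, D, E, G, L, M, O, P, R}, which has 9 states.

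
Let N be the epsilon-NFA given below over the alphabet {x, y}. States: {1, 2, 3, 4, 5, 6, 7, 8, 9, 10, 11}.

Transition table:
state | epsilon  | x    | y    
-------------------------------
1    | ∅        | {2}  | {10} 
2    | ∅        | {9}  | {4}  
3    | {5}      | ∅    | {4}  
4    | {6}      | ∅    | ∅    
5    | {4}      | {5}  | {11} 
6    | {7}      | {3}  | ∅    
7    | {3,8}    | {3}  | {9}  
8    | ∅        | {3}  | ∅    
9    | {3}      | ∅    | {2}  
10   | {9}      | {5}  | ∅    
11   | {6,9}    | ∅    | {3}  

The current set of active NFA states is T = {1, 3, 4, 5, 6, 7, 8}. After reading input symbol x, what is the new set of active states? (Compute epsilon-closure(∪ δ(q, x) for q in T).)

{2, 3, 4, 5, 6, 7, 8}

1 on x → {2}.
5 on x → {5}.
6 on x → {3}.
7 on x → {3}.
8 on x → {3}.
No x-transition from 3, 4.
Union after reading x: {2, 3, 5}.
Now take the epsilon-closure:
From 5 via epsilon: add 4.
From 4 via epsilon: add 6.
From 6 via epsilon: add 7.
From 7 via epsilon: add 8.
No new states can be added; the closed set is {2, 3, 4, 5, 6, 7, 8}.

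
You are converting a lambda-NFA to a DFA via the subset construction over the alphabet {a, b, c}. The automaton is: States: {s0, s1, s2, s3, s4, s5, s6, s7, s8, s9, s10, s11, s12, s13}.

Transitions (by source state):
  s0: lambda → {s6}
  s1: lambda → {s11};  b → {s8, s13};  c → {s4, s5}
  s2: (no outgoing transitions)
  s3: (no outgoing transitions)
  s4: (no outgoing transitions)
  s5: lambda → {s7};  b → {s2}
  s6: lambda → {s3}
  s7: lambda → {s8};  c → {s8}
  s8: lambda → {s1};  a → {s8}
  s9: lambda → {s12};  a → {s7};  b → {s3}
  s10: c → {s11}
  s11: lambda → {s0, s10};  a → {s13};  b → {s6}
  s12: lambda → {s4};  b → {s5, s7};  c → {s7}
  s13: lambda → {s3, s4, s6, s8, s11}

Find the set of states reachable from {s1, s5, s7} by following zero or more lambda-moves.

Start with {s1, s5, s7}.
From s1 via lambda: add s11.
From s7 via lambda: add s8.
From s11 via lambda: add s0, s10.
From s0 via lambda: add s6.
From s6 via lambda: add s3.
No new states can be added; the closed set is {s0, s1, s3, s5, s6, s7, s8, s10, s11}.

{s0, s1, s3, s5, s6, s7, s8, s10, s11}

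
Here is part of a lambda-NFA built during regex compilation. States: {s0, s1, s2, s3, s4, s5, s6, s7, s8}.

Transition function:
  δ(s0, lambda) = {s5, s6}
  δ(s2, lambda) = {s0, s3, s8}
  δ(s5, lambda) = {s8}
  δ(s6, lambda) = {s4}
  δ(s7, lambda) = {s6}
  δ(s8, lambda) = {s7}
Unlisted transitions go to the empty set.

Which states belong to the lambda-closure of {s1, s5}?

Start with {s1, s5}.
From s5 via lambda: add s8.
From s8 via lambda: add s7.
From s7 via lambda: add s6.
From s6 via lambda: add s4.
No new states can be added; the closed set is {s1, s4, s5, s6, s7, s8}.

{s1, s4, s5, s6, s7, s8}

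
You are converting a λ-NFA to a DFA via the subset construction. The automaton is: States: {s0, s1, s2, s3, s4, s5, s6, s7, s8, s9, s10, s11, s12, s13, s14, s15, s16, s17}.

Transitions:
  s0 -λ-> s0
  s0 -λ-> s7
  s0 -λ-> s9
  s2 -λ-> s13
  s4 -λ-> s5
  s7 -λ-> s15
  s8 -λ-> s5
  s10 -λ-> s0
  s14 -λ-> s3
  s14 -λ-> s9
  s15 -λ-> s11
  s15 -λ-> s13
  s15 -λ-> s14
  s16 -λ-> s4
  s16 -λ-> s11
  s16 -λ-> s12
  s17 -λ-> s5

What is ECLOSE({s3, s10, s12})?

{s0, s3, s7, s9, s10, s11, s12, s13, s14, s15}

Start with {s3, s10, s12}.
From s10 via λ: add s0.
From s0 via λ: add s7, s9.
From s7 via λ: add s15.
From s15 via λ: add s11, s13, s14.
No new states can be added; the closed set is {s0, s3, s7, s9, s10, s11, s12, s13, s14, s15}.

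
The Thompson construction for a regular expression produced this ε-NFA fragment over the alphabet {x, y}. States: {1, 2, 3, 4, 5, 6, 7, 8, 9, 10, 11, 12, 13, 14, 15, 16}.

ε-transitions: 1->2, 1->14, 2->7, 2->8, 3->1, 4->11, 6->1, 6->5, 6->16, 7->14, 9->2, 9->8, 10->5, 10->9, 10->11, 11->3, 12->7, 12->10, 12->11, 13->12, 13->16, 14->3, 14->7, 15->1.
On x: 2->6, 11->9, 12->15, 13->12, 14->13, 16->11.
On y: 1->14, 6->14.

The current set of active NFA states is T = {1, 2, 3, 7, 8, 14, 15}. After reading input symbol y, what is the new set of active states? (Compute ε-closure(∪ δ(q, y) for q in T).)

1 on y → {14}.
No y-transition from 2, 3, 7, 8, 14, 15.
Union after reading y: {14}.
Now take the ε-closure:
From 14 via ε: add 3, 7.
From 3 via ε: add 1.
From 1 via ε: add 2.
From 2 via ε: add 8.
No new states can be added; the closed set is {1, 2, 3, 7, 8, 14}.

{1, 2, 3, 7, 8, 14}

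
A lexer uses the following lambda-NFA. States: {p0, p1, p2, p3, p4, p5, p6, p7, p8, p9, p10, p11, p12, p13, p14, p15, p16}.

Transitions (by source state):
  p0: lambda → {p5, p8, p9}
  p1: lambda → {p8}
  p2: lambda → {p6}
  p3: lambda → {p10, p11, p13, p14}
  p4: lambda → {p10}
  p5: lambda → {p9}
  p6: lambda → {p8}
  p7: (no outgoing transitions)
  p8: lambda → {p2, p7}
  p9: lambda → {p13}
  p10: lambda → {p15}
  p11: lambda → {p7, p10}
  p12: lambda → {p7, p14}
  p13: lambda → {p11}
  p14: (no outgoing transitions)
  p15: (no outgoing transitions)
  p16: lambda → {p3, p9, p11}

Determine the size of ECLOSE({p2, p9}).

9

Start with {p2, p9}.
From p2 via lambda: add p6.
From p9 via lambda: add p13.
From p6 via lambda: add p8.
From p13 via lambda: add p11.
From p8 via lambda: add p7.
From p11 via lambda: add p10.
From p10 via lambda: add p15.
lambda-closure = {p2, p6, p7, p8, p9, p10, p11, p13, p15}, which has 9 states.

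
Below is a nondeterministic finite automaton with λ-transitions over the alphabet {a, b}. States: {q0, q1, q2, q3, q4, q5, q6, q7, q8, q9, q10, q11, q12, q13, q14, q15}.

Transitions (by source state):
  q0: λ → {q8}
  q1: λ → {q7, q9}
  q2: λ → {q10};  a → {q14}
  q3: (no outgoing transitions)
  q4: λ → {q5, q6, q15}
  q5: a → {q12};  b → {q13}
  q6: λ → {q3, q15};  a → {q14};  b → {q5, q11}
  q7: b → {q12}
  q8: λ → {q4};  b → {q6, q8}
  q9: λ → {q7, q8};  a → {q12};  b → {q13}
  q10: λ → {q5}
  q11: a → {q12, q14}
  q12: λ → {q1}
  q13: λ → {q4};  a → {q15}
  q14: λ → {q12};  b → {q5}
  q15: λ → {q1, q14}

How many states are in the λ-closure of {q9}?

Start with {q9}.
From q9 via λ: add q7, q8.
From q8 via λ: add q4.
From q4 via λ: add q5, q6, q15.
From q6 via λ: add q3.
From q15 via λ: add q1, q14.
From q14 via λ: add q12.
λ-closure = {q1, q3, q4, q5, q6, q7, q8, q9, q12, q14, q15}, which has 11 states.

11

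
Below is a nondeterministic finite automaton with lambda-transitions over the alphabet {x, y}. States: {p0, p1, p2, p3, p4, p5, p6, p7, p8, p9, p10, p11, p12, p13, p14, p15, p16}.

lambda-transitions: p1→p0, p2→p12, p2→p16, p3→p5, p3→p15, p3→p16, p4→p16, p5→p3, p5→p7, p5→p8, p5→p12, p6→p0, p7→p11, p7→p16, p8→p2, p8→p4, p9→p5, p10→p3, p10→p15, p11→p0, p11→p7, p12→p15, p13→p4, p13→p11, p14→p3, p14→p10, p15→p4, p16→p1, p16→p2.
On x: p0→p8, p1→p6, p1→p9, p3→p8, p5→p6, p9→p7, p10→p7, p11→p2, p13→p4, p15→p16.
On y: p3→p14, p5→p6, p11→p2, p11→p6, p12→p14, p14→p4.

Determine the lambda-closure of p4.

Start with {p4}.
From p4 via lambda: add p16.
From p16 via lambda: add p1, p2.
From p1 via lambda: add p0.
From p2 via lambda: add p12.
From p12 via lambda: add p15.
No new states can be added; the closed set is {p0, p1, p2, p4, p12, p15, p16}.

{p0, p1, p2, p4, p12, p15, p16}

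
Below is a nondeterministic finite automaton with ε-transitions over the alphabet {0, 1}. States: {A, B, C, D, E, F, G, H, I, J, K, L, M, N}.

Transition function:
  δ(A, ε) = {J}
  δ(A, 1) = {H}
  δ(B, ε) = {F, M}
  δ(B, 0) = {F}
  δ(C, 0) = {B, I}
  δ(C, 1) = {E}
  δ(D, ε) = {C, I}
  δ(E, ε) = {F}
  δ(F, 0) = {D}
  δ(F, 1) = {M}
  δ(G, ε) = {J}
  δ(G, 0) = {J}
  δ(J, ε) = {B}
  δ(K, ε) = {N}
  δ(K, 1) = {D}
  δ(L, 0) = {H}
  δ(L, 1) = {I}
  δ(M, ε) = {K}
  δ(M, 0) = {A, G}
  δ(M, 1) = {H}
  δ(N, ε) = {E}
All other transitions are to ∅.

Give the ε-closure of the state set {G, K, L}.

Start with {G, K, L}.
From G via ε: add J.
From K via ε: add N.
From J via ε: add B.
From N via ε: add E.
From B via ε: add F, M.
No new states can be added; the closed set is {B, E, F, G, J, K, L, M, N}.

{B, E, F, G, J, K, L, M, N}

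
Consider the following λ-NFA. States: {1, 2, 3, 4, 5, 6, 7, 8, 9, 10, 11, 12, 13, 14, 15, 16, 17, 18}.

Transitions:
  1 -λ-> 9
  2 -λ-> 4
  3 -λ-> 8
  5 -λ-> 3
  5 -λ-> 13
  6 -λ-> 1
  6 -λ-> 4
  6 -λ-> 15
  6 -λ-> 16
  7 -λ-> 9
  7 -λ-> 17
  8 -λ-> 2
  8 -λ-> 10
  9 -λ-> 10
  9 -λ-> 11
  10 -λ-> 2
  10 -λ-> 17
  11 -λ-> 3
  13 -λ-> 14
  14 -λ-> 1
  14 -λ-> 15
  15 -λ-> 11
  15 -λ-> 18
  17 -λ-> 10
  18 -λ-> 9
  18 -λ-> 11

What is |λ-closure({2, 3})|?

6

Start with {2, 3}.
From 2 via λ: add 4.
From 3 via λ: add 8.
From 8 via λ: add 10.
From 10 via λ: add 17.
λ-closure = {2, 3, 4, 8, 10, 17}, which has 6 states.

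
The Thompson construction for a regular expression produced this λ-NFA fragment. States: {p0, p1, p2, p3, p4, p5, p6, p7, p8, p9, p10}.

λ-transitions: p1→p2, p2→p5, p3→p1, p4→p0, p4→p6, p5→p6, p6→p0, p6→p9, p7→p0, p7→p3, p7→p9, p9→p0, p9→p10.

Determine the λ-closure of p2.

{p0, p2, p5, p6, p9, p10}

Start with {p2}.
From p2 via λ: add p5.
From p5 via λ: add p6.
From p6 via λ: add p0, p9.
From p9 via λ: add p10.
No new states can be added; the closed set is {p0, p2, p5, p6, p9, p10}.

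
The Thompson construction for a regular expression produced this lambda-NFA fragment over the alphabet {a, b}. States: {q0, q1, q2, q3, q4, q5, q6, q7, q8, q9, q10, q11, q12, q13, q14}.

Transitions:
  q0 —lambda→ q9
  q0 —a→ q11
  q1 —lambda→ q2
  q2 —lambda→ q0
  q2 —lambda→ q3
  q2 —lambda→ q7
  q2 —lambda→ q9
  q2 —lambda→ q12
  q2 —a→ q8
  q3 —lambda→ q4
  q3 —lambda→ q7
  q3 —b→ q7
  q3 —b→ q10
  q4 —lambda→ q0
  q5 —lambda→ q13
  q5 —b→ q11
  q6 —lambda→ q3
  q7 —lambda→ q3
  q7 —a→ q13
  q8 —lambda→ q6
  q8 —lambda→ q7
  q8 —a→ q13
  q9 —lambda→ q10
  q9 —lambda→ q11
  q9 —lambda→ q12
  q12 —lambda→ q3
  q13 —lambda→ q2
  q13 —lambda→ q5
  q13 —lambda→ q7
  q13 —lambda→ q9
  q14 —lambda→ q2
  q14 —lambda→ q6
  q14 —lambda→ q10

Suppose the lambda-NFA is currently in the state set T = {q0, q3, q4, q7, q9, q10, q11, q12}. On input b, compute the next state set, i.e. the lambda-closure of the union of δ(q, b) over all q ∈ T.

{q0, q3, q4, q7, q9, q10, q11, q12}

q3 on b → {q7, q10}.
No b-transition from q0, q4, q7, q9, q10, q11, q12.
Union after reading b: {q7, q10}.
Now take the lambda-closure:
From q7 via lambda: add q3.
From q3 via lambda: add q4.
From q4 via lambda: add q0.
From q0 via lambda: add q9.
From q9 via lambda: add q11, q12.
No new states can be added; the closed set is {q0, q3, q4, q7, q9, q10, q11, q12}.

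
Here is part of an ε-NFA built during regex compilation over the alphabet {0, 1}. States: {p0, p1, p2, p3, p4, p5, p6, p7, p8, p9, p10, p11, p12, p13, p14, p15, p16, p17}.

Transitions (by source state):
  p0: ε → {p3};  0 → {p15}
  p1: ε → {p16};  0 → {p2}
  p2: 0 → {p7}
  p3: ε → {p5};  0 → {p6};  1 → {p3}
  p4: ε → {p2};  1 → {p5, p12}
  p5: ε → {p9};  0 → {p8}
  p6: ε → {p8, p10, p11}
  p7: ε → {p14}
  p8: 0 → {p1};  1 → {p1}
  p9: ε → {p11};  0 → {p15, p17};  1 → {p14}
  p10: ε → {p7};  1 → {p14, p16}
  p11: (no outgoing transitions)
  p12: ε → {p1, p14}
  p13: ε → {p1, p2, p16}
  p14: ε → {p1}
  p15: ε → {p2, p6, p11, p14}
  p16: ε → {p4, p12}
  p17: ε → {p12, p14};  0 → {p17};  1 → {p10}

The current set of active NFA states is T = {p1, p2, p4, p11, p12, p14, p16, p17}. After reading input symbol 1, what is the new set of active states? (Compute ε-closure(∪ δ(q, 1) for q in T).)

p4 on 1 → {p5, p12}.
p17 on 1 → {p10}.
No 1-transition from p1, p2, p11, p12, p14, p16.
Union after reading 1: {p5, p10, p12}.
Now take the ε-closure:
From p5 via ε: add p9.
From p10 via ε: add p7.
From p12 via ε: add p1, p14.
From p1 via ε: add p16.
From p9 via ε: add p11.
From p16 via ε: add p4.
From p4 via ε: add p2.
No new states can be added; the closed set is {p1, p2, p4, p5, p7, p9, p10, p11, p12, p14, p16}.

{p1, p2, p4, p5, p7, p9, p10, p11, p12, p14, p16}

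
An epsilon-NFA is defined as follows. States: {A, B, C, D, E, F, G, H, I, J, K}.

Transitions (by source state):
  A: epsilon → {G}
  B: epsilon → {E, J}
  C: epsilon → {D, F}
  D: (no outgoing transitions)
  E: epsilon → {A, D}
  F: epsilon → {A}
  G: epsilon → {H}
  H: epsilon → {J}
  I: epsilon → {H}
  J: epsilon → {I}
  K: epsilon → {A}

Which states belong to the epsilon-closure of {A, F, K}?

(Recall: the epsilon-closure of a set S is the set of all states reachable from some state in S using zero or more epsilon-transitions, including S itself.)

{A, F, G, H, I, J, K}

Start with {A, F, K}.
From A via epsilon: add G.
From G via epsilon: add H.
From H via epsilon: add J.
From J via epsilon: add I.
No new states can be added; the closed set is {A, F, G, H, I, J, K}.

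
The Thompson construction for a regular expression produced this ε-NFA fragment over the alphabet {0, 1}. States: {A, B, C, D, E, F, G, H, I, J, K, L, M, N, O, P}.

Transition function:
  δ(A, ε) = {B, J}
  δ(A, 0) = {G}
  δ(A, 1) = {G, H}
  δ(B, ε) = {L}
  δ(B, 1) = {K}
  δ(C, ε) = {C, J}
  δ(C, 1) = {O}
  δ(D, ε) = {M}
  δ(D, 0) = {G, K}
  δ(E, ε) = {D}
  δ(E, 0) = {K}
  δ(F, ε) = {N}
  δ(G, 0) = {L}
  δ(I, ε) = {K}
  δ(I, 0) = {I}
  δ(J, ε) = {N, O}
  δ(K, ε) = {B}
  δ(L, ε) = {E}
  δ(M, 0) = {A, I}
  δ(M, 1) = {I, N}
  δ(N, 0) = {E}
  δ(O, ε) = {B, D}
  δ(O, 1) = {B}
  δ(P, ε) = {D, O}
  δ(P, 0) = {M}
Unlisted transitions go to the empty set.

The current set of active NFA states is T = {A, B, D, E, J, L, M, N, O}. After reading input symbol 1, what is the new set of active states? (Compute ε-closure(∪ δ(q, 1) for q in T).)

{B, D, E, G, H, I, K, L, M, N}

A on 1 → {G, H}.
B on 1 → {K}.
M on 1 → {I, N}.
O on 1 → {B}.
No 1-transition from D, E, J, L, N.
Union after reading 1: {B, G, H, I, K, N}.
Now take the ε-closure:
From B via ε: add L.
From L via ε: add E.
From E via ε: add D.
From D via ε: add M.
No new states can be added; the closed set is {B, D, E, G, H, I, K, L, M, N}.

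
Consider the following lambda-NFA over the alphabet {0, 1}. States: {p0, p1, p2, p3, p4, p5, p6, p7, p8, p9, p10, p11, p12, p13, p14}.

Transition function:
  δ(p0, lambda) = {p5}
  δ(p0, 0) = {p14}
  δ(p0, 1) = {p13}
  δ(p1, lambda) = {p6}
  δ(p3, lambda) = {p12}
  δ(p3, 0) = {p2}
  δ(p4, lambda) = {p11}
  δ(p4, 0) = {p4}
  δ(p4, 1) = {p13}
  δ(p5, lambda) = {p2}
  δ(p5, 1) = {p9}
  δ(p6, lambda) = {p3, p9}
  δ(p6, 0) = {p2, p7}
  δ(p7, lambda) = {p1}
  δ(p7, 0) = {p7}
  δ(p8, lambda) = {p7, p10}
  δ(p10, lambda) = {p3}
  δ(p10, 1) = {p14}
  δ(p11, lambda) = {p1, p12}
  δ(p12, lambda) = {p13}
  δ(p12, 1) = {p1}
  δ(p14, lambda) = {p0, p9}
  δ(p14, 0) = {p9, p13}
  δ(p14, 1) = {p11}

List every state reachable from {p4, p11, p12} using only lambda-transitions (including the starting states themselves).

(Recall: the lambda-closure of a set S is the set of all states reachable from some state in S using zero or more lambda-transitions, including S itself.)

{p1, p3, p4, p6, p9, p11, p12, p13}

Start with {p4, p11, p12}.
From p11 via lambda: add p1.
From p12 via lambda: add p13.
From p1 via lambda: add p6.
From p6 via lambda: add p3, p9.
No new states can be added; the closed set is {p1, p3, p4, p6, p9, p11, p12, p13}.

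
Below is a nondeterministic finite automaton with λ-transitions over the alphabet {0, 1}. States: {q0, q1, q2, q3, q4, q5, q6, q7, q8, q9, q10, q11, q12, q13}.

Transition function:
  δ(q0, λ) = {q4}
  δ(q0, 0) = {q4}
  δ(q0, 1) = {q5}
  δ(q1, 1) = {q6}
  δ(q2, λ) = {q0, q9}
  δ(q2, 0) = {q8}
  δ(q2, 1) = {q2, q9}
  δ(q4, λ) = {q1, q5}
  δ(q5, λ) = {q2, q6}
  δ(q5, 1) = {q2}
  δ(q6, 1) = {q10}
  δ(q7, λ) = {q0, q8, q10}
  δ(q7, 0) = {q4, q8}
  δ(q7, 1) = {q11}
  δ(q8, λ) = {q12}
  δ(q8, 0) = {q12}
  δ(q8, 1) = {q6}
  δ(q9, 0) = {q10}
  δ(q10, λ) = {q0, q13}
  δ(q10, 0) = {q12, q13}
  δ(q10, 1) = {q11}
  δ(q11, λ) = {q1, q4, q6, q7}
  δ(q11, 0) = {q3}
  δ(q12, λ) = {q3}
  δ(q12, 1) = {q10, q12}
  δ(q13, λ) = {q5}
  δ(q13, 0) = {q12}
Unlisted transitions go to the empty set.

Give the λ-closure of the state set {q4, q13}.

{q0, q1, q2, q4, q5, q6, q9, q13}

Start with {q4, q13}.
From q4 via λ: add q1, q5.
From q5 via λ: add q2, q6.
From q2 via λ: add q0, q9.
No new states can be added; the closed set is {q0, q1, q2, q4, q5, q6, q9, q13}.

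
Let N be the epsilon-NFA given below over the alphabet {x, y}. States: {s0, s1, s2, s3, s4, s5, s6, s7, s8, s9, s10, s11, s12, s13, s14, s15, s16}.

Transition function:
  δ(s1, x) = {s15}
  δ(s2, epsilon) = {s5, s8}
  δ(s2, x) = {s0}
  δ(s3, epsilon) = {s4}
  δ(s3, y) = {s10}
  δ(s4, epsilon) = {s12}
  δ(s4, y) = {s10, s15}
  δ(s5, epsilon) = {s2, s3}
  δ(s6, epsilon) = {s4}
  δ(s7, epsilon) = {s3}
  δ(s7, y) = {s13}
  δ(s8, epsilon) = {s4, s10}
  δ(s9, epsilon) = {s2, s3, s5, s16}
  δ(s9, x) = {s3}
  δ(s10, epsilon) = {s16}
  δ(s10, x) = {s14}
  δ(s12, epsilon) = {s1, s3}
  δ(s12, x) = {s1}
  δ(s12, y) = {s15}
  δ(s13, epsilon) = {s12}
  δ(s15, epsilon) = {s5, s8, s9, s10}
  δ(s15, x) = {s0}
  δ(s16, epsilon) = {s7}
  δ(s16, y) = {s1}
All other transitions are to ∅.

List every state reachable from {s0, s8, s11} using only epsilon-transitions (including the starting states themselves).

{s0, s1, s3, s4, s7, s8, s10, s11, s12, s16}

Start with {s0, s8, s11}.
From s8 via epsilon: add s4, s10.
From s4 via epsilon: add s12.
From s10 via epsilon: add s16.
From s12 via epsilon: add s1, s3.
From s16 via epsilon: add s7.
No new states can be added; the closed set is {s0, s1, s3, s4, s7, s8, s10, s11, s12, s16}.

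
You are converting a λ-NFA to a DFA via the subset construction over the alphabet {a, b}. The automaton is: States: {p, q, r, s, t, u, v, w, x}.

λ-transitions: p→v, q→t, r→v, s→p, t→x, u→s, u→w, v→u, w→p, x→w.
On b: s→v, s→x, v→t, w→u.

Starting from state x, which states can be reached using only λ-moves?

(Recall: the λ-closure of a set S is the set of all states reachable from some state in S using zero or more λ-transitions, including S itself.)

Start with {x}.
From x via λ: add w.
From w via λ: add p.
From p via λ: add v.
From v via λ: add u.
From u via λ: add s.
No new states can be added; the closed set is {p, s, u, v, w, x}.

{p, s, u, v, w, x}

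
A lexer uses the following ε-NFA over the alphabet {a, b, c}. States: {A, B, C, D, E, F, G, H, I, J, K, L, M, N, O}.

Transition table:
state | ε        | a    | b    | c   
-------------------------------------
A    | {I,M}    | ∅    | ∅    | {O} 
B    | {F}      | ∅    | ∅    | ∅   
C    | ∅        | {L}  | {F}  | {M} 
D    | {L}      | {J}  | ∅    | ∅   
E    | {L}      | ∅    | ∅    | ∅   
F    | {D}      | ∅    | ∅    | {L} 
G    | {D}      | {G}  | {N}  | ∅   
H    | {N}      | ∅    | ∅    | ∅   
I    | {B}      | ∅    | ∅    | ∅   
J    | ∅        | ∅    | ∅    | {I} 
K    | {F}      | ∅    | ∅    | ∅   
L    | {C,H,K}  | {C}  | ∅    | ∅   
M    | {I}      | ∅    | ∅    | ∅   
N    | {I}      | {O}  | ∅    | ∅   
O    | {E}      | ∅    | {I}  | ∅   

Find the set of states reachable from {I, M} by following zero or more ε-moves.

{B, C, D, F, H, I, K, L, M, N}

Start with {I, M}.
From I via ε: add B.
From B via ε: add F.
From F via ε: add D.
From D via ε: add L.
From L via ε: add C, H, K.
From H via ε: add N.
No new states can be added; the closed set is {B, C, D, F, H, I, K, L, M, N}.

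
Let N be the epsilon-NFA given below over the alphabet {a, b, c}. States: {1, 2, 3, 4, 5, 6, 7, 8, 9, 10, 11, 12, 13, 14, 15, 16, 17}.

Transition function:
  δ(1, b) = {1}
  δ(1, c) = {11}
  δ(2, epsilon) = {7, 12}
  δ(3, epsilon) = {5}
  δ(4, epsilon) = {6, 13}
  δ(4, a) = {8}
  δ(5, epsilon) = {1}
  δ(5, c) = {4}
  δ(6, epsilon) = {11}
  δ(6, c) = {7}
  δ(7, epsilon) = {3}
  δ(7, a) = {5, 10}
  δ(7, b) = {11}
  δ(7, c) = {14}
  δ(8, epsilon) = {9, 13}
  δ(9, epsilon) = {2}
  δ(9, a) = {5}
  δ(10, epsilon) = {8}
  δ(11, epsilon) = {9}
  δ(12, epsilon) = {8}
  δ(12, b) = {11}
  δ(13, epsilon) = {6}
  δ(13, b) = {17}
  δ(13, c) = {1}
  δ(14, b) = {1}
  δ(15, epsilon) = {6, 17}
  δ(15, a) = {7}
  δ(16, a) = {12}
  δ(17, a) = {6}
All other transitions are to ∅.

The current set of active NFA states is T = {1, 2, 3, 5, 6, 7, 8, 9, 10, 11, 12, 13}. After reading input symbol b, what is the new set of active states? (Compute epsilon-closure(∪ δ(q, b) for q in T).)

{1, 2, 3, 5, 6, 7, 8, 9, 11, 12, 13, 17}

1 on b → {1}.
7 on b → {11}.
12 on b → {11}.
13 on b → {17}.
No b-transition from 2, 3, 5, 6, 8, 9, 10, 11.
Union after reading b: {1, 11, 17}.
Now take the epsilon-closure:
From 11 via epsilon: add 9.
From 9 via epsilon: add 2.
From 2 via epsilon: add 7, 12.
From 7 via epsilon: add 3.
From 12 via epsilon: add 8.
From 3 via epsilon: add 5.
From 8 via epsilon: add 13.
From 13 via epsilon: add 6.
No new states can be added; the closed set is {1, 2, 3, 5, 6, 7, 8, 9, 11, 12, 13, 17}.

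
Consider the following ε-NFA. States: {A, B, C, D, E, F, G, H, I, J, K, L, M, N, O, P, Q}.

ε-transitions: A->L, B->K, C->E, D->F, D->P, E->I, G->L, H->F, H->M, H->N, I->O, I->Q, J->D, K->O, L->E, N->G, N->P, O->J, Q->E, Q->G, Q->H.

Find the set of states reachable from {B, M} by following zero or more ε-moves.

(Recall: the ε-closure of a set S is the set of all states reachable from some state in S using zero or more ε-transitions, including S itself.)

Start with {B, M}.
From B via ε: add K.
From K via ε: add O.
From O via ε: add J.
From J via ε: add D.
From D via ε: add F, P.
No new states can be added; the closed set is {B, D, F, J, K, M, O, P}.

{B, D, F, J, K, M, O, P}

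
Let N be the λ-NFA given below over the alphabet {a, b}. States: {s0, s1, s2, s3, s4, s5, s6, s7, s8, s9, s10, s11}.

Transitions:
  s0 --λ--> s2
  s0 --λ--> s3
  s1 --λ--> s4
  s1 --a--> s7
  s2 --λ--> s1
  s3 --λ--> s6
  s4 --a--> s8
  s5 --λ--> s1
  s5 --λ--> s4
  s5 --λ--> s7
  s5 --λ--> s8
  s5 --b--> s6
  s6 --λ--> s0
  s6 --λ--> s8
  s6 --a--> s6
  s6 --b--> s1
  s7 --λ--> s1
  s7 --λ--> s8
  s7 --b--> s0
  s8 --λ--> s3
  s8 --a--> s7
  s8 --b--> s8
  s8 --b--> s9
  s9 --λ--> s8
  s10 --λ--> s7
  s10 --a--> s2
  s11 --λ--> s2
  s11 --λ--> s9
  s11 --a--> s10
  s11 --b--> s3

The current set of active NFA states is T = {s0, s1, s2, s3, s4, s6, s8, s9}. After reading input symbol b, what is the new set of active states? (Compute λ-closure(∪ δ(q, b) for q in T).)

s6 on b → {s1}.
s8 on b → {s8, s9}.
No b-transition from s0, s1, s2, s3, s4, s9.
Union after reading b: {s1, s8, s9}.
Now take the λ-closure:
From s1 via λ: add s4.
From s8 via λ: add s3.
From s3 via λ: add s6.
From s6 via λ: add s0.
From s0 via λ: add s2.
No new states can be added; the closed set is {s0, s1, s2, s3, s4, s6, s8, s9}.

{s0, s1, s2, s3, s4, s6, s8, s9}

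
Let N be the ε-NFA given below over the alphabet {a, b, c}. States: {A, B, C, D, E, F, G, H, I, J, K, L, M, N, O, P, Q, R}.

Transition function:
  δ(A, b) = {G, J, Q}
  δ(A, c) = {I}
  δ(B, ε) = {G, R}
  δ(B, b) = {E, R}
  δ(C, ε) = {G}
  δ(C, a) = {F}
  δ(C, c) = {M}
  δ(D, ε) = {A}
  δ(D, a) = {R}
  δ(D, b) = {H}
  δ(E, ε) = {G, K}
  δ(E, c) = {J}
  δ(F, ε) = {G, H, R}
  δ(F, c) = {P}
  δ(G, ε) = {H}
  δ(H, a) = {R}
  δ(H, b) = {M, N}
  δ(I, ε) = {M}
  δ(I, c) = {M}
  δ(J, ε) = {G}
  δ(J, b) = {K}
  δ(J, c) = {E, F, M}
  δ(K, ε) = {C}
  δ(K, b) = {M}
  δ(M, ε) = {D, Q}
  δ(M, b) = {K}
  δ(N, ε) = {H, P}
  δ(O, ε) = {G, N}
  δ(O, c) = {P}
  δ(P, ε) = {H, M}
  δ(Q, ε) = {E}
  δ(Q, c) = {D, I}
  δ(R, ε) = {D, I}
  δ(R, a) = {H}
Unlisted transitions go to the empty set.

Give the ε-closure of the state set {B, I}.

{A, B, C, D, E, G, H, I, K, M, Q, R}

Start with {B, I}.
From B via ε: add G, R.
From I via ε: add M.
From G via ε: add H.
From M via ε: add D, Q.
From D via ε: add A.
From Q via ε: add E.
From E via ε: add K.
From K via ε: add C.
No new states can be added; the closed set is {A, B, C, D, E, G, H, I, K, M, Q, R}.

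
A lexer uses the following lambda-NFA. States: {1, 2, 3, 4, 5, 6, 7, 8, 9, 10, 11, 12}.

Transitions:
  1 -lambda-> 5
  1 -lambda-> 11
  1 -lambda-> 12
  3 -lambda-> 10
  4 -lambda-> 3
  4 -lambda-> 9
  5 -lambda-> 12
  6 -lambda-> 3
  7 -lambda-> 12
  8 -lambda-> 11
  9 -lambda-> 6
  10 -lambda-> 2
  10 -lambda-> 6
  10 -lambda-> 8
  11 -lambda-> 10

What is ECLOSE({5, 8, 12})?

{2, 3, 5, 6, 8, 10, 11, 12}

Start with {5, 8, 12}.
From 8 via lambda: add 11.
From 11 via lambda: add 10.
From 10 via lambda: add 2, 6.
From 6 via lambda: add 3.
No new states can be added; the closed set is {2, 3, 5, 6, 8, 10, 11, 12}.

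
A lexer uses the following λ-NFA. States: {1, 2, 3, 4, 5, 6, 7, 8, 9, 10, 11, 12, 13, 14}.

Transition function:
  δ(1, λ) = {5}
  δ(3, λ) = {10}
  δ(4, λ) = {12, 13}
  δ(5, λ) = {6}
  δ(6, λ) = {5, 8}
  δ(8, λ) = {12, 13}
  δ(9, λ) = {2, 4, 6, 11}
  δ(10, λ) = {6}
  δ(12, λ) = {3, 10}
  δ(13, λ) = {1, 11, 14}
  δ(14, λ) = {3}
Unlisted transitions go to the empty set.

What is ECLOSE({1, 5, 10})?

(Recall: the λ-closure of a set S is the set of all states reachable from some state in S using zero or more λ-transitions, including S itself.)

{1, 3, 5, 6, 8, 10, 11, 12, 13, 14}

Start with {1, 5, 10}.
From 5 via λ: add 6.
From 6 via λ: add 8.
From 8 via λ: add 12, 13.
From 12 via λ: add 3.
From 13 via λ: add 11, 14.
No new states can be added; the closed set is {1, 3, 5, 6, 8, 10, 11, 12, 13, 14}.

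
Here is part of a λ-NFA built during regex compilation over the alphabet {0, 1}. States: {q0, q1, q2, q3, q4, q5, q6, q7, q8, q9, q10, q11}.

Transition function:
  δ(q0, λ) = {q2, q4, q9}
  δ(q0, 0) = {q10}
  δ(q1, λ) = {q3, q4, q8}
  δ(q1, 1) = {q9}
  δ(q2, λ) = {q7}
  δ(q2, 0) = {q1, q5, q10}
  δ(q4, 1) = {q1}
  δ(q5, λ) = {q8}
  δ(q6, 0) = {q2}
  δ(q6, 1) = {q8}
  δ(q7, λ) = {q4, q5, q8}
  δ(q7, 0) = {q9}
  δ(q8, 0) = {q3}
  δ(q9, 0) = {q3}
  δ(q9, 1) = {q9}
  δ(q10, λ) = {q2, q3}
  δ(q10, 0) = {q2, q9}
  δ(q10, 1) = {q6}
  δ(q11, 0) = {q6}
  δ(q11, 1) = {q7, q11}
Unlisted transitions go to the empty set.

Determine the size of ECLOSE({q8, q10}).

Start with {q8, q10}.
From q10 via λ: add q2, q3.
From q2 via λ: add q7.
From q7 via λ: add q4, q5.
λ-closure = {q2, q3, q4, q5, q7, q8, q10}, which has 7 states.

7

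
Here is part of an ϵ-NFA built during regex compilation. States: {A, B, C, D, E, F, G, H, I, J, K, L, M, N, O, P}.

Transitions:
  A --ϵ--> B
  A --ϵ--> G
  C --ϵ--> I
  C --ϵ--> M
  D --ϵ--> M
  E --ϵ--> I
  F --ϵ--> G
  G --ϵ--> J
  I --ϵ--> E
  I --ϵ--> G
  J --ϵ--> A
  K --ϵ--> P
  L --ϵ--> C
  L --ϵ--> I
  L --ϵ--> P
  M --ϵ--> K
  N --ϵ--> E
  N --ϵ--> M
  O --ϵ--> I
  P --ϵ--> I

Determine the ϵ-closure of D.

Start with {D}.
From D via ϵ: add M.
From M via ϵ: add K.
From K via ϵ: add P.
From P via ϵ: add I.
From I via ϵ: add E, G.
From G via ϵ: add J.
From J via ϵ: add A.
From A via ϵ: add B.
No new states can be added; the closed set is {A, B, D, E, G, I, J, K, M, P}.

{A, B, D, E, G, I, J, K, M, P}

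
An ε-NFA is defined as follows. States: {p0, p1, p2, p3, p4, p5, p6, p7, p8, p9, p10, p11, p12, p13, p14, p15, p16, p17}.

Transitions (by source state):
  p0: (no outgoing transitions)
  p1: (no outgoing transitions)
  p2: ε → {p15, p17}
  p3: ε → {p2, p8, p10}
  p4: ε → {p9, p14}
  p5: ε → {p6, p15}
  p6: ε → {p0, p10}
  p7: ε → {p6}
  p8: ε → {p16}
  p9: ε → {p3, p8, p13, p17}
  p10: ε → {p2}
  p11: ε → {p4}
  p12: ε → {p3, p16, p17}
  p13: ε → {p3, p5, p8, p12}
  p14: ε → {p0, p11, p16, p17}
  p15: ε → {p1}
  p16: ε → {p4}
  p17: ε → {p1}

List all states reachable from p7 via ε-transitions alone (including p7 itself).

{p0, p1, p2, p6, p7, p10, p15, p17}

Start with {p7}.
From p7 via ε: add p6.
From p6 via ε: add p0, p10.
From p10 via ε: add p2.
From p2 via ε: add p15, p17.
From p15 via ε: add p1.
No new states can be added; the closed set is {p0, p1, p2, p6, p7, p10, p15, p17}.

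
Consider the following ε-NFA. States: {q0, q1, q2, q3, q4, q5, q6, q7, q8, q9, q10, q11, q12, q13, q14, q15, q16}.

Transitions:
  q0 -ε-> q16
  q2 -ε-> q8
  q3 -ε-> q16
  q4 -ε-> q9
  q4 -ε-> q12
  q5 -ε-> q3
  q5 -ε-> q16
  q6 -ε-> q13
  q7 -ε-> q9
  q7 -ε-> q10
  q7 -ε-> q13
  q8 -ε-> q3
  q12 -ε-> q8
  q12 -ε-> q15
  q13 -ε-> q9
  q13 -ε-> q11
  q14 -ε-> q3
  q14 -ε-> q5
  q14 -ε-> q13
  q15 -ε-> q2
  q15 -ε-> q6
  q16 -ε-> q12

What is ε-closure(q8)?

{q2, q3, q6, q8, q9, q11, q12, q13, q15, q16}

Start with {q8}.
From q8 via ε: add q3.
From q3 via ε: add q16.
From q16 via ε: add q12.
From q12 via ε: add q15.
From q15 via ε: add q2, q6.
From q6 via ε: add q13.
From q13 via ε: add q9, q11.
No new states can be added; the closed set is {q2, q3, q6, q8, q9, q11, q12, q13, q15, q16}.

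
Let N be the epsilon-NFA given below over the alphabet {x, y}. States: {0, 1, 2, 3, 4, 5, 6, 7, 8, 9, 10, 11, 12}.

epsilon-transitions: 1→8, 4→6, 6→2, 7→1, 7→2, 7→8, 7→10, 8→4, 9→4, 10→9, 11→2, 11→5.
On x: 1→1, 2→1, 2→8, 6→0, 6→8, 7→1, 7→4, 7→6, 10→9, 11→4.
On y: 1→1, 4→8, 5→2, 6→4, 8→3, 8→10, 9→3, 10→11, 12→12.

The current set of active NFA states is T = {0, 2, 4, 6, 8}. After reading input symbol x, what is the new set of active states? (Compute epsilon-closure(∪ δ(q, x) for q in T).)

2 on x → {1, 8}.
6 on x → {0, 8}.
No x-transition from 0, 4, 8.
Union after reading x: {0, 1, 8}.
Now take the epsilon-closure:
From 8 via epsilon: add 4.
From 4 via epsilon: add 6.
From 6 via epsilon: add 2.
No new states can be added; the closed set is {0, 1, 2, 4, 6, 8}.

{0, 1, 2, 4, 6, 8}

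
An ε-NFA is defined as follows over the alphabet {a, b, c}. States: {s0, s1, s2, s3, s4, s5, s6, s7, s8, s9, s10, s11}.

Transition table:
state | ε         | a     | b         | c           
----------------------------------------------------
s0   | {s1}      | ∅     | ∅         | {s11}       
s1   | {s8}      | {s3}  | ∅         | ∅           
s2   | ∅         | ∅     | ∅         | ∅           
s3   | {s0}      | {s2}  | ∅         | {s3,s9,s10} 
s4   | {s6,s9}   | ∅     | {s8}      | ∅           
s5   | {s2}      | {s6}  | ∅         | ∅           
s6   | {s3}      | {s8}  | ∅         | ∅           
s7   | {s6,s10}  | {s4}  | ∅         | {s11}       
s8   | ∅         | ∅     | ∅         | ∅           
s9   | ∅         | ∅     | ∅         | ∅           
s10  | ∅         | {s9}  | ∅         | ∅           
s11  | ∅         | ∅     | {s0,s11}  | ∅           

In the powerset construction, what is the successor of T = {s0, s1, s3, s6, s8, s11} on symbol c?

{s0, s1, s3, s8, s9, s10, s11}

s0 on c → {s11}.
s3 on c → {s3, s9, s10}.
No c-transition from s1, s6, s8, s11.
Union after reading c: {s3, s9, s10, s11}.
Now take the ε-closure:
From s3 via ε: add s0.
From s0 via ε: add s1.
From s1 via ε: add s8.
No new states can be added; the closed set is {s0, s1, s3, s8, s9, s10, s11}.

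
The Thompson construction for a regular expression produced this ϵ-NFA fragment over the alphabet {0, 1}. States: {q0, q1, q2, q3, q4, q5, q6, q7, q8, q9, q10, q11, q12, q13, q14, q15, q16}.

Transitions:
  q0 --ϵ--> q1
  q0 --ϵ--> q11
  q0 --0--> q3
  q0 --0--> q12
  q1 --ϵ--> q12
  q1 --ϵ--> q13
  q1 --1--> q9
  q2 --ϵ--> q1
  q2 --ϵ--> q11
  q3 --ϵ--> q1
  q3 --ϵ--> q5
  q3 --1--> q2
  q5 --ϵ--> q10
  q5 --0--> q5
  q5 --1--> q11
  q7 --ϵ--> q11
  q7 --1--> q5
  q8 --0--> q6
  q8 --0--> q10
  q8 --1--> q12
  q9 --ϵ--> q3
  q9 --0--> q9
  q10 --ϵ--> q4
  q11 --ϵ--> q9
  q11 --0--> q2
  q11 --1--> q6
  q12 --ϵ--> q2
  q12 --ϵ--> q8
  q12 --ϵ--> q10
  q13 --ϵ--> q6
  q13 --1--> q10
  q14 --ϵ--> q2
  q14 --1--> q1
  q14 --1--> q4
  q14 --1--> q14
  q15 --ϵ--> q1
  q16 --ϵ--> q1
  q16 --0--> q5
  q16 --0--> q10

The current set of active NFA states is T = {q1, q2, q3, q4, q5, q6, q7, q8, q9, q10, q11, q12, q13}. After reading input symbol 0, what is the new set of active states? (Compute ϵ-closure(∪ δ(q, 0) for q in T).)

q5 on 0 → {q5}.
q8 on 0 → {q6, q10}.
q9 on 0 → {q9}.
q11 on 0 → {q2}.
No 0-transition from q1, q2, q3, q4, q6, q7, q10, q12, q13.
Union after reading 0: {q2, q5, q6, q9, q10}.
Now take the ϵ-closure:
From q2 via ϵ: add q1, q11.
From q9 via ϵ: add q3.
From q10 via ϵ: add q4.
From q1 via ϵ: add q12, q13.
From q12 via ϵ: add q8.
No new states can be added; the closed set is {q1, q2, q3, q4, q5, q6, q8, q9, q10, q11, q12, q13}.

{q1, q2, q3, q4, q5, q6, q8, q9, q10, q11, q12, q13}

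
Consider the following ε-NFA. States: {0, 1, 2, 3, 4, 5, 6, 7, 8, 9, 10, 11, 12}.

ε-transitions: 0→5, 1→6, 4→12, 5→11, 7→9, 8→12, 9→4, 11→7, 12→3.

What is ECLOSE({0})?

{0, 3, 4, 5, 7, 9, 11, 12}

Start with {0}.
From 0 via ε: add 5.
From 5 via ε: add 11.
From 11 via ε: add 7.
From 7 via ε: add 9.
From 9 via ε: add 4.
From 4 via ε: add 12.
From 12 via ε: add 3.
No new states can be added; the closed set is {0, 3, 4, 5, 7, 9, 11, 12}.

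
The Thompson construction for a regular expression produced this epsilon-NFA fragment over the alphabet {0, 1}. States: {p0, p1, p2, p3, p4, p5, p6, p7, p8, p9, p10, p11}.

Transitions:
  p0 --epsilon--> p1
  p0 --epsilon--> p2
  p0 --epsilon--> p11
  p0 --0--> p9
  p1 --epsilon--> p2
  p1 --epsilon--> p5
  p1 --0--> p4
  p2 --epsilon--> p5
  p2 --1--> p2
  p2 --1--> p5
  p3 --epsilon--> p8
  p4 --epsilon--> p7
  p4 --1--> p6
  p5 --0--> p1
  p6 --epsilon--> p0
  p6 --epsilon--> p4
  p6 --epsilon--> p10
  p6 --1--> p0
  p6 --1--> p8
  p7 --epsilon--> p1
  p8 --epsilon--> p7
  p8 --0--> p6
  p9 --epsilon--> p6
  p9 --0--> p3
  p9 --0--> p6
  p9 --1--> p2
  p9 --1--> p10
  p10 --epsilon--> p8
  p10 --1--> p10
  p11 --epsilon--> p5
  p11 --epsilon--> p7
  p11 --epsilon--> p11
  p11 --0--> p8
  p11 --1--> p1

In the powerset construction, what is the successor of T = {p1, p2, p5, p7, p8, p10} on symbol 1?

{p1, p2, p5, p7, p8, p10}

p2 on 1 → {p2, p5}.
p10 on 1 → {p10}.
No 1-transition from p1, p5, p7, p8.
Union after reading 1: {p2, p5, p10}.
Now take the epsilon-closure:
From p10 via epsilon: add p8.
From p8 via epsilon: add p7.
From p7 via epsilon: add p1.
No new states can be added; the closed set is {p1, p2, p5, p7, p8, p10}.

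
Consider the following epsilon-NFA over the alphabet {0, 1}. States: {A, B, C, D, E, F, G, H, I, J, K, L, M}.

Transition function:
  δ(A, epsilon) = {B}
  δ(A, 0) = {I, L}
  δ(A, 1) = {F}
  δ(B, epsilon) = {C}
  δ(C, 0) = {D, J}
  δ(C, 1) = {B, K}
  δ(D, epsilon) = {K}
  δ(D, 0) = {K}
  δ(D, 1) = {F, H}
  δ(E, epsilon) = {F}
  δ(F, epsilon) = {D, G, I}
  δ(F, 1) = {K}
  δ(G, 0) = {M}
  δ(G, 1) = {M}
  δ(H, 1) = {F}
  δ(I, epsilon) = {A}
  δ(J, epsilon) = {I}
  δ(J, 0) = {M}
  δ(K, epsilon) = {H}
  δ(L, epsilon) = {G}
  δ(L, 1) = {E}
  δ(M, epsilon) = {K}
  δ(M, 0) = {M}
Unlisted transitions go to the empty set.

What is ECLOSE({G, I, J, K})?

{A, B, C, G, H, I, J, K}

Start with {G, I, J, K}.
From I via epsilon: add A.
From K via epsilon: add H.
From A via epsilon: add B.
From B via epsilon: add C.
No new states can be added; the closed set is {A, B, C, G, H, I, J, K}.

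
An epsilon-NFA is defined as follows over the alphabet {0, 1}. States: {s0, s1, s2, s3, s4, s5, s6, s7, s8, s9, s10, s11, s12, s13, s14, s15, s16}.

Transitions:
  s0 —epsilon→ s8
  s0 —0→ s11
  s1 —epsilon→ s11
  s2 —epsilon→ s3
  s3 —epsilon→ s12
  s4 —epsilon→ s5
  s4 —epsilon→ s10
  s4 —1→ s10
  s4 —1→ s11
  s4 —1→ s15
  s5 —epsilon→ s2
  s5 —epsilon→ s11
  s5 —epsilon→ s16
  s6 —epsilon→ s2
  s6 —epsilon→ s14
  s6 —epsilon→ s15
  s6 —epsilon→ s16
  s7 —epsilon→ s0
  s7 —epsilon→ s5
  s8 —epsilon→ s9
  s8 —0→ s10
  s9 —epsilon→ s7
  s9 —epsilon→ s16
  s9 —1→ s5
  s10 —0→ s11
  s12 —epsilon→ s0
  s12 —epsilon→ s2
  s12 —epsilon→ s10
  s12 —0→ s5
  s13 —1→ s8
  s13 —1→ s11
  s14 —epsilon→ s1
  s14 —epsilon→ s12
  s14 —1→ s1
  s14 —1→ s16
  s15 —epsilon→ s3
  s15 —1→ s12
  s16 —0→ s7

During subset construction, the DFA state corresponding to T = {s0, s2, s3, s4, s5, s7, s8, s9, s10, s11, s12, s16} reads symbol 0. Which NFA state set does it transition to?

{s0, s2, s3, s5, s7, s8, s9, s10, s11, s12, s16}

s0 on 0 → {s11}.
s8 on 0 → {s10}.
s10 on 0 → {s11}.
s12 on 0 → {s5}.
s16 on 0 → {s7}.
No 0-transition from s2, s3, s4, s5, s7, s9, s11.
Union after reading 0: {s5, s7, s10, s11}.
Now take the epsilon-closure:
From s5 via epsilon: add s2, s16.
From s7 via epsilon: add s0.
From s0 via epsilon: add s8.
From s2 via epsilon: add s3.
From s3 via epsilon: add s12.
From s8 via epsilon: add s9.
No new states can be added; the closed set is {s0, s2, s3, s5, s7, s8, s9, s10, s11, s12, s16}.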